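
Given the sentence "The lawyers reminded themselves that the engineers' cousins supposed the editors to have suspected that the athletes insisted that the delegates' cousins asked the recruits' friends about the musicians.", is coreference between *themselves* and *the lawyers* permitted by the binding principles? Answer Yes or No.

*themselves* is a reflexive; Principle A requires it to be bound within its binding domain — the matrix clause.
— the lawyers: subject of the matrix clause; c-commands the reflexive within its binding domain — allowed (Principle A).

Yes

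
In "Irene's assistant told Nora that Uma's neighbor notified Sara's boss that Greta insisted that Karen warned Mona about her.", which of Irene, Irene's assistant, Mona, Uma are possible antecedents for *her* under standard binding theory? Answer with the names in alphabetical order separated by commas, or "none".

Irene, Irene's assistant, Uma

*her* is a pronoun; Principle B requires it to be free in its binding domain — the clause headed by 'warned'.
— Irene: possessor inside the subject DP of the matrix clause; does not c-command the pronoun — Principle B does not apply; allowed.
— Irene's assistant: subject of the matrix clause; c-commands the pronoun but lies outside its binding domain — allowed.
— Mona: object of the clause headed by 'warned'; c-commands the pronoun within its binding domain — blocked (Principle B).
— Uma: possessor inside the subject DP of the clause headed by 'notified'; does not c-command the pronoun — Principle B does not apply; allowed.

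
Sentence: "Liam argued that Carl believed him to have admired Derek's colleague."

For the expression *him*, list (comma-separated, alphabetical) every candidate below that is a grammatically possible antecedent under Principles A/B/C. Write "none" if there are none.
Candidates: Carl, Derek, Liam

Liam

*him* is a pronoun; Principle B requires it to be free in its binding domain — the clause headed by 'believed'.
— Carl: subject of the clause headed by 'believed'; c-commands the pronoun within its binding domain — blocked (Principle B).
— Derek: possessor inside the object DP of the clause headed by 'admired'; is c-commanded by the pronoun; coreference would bind this R-expression — blocked (Principle C).
— Liam: subject of the matrix clause; c-commands the pronoun but lies outside its binding domain — allowed.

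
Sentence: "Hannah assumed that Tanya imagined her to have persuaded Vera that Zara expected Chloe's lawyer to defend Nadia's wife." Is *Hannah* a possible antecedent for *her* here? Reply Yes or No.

Yes

*her* is a pronoun; Principle B requires it to be free in its binding domain — the clause headed by 'imagined'.
— Hannah: subject of the matrix clause; c-commands the pronoun but lies outside its binding domain — allowed.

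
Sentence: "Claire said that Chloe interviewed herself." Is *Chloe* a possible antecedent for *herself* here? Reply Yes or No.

*herself* is a reflexive; Principle A requires it to be bound within its binding domain — the clause headed by 'interviewed'.
— Chloe: subject of the clause headed by 'interviewed'; c-commands the reflexive within its binding domain — allowed (Principle A).

Yes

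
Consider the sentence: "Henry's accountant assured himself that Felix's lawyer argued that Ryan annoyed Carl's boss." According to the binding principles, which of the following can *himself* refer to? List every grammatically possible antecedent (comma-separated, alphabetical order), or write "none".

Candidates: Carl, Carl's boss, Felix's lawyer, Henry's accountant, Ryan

*himself* is a reflexive; Principle A requires it to be bound within its binding domain — the matrix clause.
— Carl: possessor inside the object DP of the clause headed by 'annoyed'; does not c-command the reflexive — cannot bind it (Principle A).
— Carl's boss: object of the clause headed by 'annoyed'; does not c-command the reflexive — cannot bind it (Principle A).
— Felix's lawyer: subject of the clause headed by 'argued'; does not c-command the reflexive — cannot bind it (Principle A).
— Henry's accountant: subject of the matrix clause; c-commands the reflexive within its binding domain — allowed (Principle A).
— Ryan: subject of the clause headed by 'annoyed'; does not c-command the reflexive — cannot bind it (Principle A).

Henry's accountant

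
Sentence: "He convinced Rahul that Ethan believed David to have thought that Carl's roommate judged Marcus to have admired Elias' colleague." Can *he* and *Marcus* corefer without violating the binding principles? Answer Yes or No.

No

*Marcus* is an R-expression; Principle C requires it to be free (not bound by any c-commanding expression).
— he: subject of the matrix clause; the pronoun c-commands the R-expression — coreference blocked (Principle C).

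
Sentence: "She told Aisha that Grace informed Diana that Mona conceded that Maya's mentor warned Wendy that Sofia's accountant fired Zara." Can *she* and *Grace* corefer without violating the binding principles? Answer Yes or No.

*Grace* is an R-expression; Principle C requires it to be free (not bound by any c-commanding expression).
— she: subject of the matrix clause; the pronoun c-commands the R-expression — coreference blocked (Principle C).

No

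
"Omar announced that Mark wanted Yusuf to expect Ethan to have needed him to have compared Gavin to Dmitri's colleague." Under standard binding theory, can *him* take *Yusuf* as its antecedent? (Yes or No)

*him* is a pronoun; Principle B requires it to be free in its binding domain — the clause headed by 'needed'.
— Yusuf: subject of the clause headed by 'expect'; c-commands the pronoun but lies outside its binding domain — allowed.

Yes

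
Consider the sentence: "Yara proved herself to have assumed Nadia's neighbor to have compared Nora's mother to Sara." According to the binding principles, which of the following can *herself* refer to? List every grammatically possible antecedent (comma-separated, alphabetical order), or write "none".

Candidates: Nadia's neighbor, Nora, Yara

*herself* is a reflexive; Principle A requires it to be bound within its binding domain — the matrix clause.
— Nadia's neighbor: subject of the clause headed by 'compared'; does not c-command the reflexive — cannot bind it (Principle A).
— Nora: possessor inside the object DP of the clause headed by 'compared'; does not c-command the reflexive — cannot bind it (Principle A).
— Yara: subject of the matrix clause; c-commands the reflexive within its binding domain — allowed (Principle A).

Yara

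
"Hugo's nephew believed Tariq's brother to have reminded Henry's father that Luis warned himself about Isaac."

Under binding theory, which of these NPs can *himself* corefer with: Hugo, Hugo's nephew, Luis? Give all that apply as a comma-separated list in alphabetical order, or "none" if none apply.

*himself* is a reflexive; Principle A requires it to be bound within its binding domain — the clause headed by 'warned'.
— Hugo: possessor inside the subject DP of the matrix clause; does not c-command the reflexive — cannot bind it (Principle A).
— Hugo's nephew: subject of the matrix clause; c-commands the reflexive but lies outside its binding domain — cannot bind it (Principle A).
— Luis: subject of the clause headed by 'warned'; c-commands the reflexive within its binding domain — allowed (Principle A).

Luis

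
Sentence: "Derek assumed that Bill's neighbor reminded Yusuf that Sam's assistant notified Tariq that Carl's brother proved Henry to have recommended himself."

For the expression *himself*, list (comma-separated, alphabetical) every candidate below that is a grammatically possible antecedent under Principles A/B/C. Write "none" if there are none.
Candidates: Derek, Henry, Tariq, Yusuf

Henry

*himself* is a reflexive; Principle A requires it to be bound within its binding domain — the clause headed by 'recommended'.
— Derek: subject of the matrix clause; c-commands the reflexive but lies outside its binding domain — cannot bind it (Principle A).
— Henry: subject of the clause headed by 'recommended'; c-commands the reflexive within its binding domain — allowed (Principle A).
— Tariq: object of the clause headed by 'notified'; c-commands the reflexive but lies outside its binding domain — cannot bind it (Principle A).
— Yusuf: object of the clause headed by 'reminded'; c-commands the reflexive but lies outside its binding domain — cannot bind it (Principle A).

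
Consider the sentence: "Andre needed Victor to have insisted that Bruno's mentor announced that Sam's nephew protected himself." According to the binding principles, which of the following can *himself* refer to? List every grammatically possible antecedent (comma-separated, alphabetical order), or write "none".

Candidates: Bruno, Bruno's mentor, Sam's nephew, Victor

Sam's nephew

*himself* is a reflexive; Principle A requires it to be bound within its binding domain — the clause headed by 'protected'.
— Bruno: possessor inside the subject DP of the clause headed by 'announced'; does not c-command the reflexive — cannot bind it (Principle A).
— Bruno's mentor: subject of the clause headed by 'announced'; c-commands the reflexive but lies outside its binding domain — cannot bind it (Principle A).
— Sam's nephew: subject of the clause headed by 'protected'; c-commands the reflexive within its binding domain — allowed (Principle A).
— Victor: subject of the clause headed by 'insisted'; c-commands the reflexive but lies outside its binding domain — cannot bind it (Principle A).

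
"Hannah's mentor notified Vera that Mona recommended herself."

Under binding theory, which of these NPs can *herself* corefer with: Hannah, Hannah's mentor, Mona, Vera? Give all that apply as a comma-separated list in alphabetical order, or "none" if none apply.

Mona

*herself* is a reflexive; Principle A requires it to be bound within its binding domain — the clause headed by 'recommended'.
— Hannah: possessor inside the subject DP of the matrix clause; does not c-command the reflexive — cannot bind it (Principle A).
— Hannah's mentor: subject of the matrix clause; c-commands the reflexive but lies outside its binding domain — cannot bind it (Principle A).
— Mona: subject of the clause headed by 'recommended'; c-commands the reflexive within its binding domain — allowed (Principle A).
— Vera: object of the matrix clause; c-commands the reflexive but lies outside its binding domain — cannot bind it (Principle A).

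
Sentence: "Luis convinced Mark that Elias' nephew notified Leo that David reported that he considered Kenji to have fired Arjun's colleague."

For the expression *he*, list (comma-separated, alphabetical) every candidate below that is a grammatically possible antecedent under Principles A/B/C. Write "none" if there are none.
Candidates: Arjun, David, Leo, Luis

*he* is a pronoun; Principle B requires it to be free in its binding domain — the clause headed by 'considered'.
— Arjun: possessor inside the object DP of the clause headed by 'fired'; is c-commanded by the pronoun; coreference would bind this R-expression — blocked (Principle C).
— David: subject of the clause headed by 'reported'; c-commands the pronoun but lies outside its binding domain — allowed.
— Leo: object of the clause headed by 'notified'; c-commands the pronoun but lies outside its binding domain — allowed.
— Luis: subject of the matrix clause; c-commands the pronoun but lies outside its binding domain — allowed.

David, Leo, Luis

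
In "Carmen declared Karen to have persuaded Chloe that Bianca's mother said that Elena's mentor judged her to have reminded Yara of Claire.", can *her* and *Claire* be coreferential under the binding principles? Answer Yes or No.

No

*Claire* is an R-expression; Principle C requires it to be free (not bound by any c-commanding expression).
— her: subject of the clause headed by 'reminded'; the pronoun c-commands the R-expression — coreference blocked (Principle C).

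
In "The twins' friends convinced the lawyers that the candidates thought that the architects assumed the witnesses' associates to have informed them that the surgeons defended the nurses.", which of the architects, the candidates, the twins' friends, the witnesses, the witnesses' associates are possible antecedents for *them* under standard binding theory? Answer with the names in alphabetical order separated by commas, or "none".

the architects, the candidates, the twins' friends, the witnesses

*them* is a pronoun; Principle B requires it to be free in its binding domain — the clause headed by 'informed'.
— the architects: subject of the clause headed by 'assumed'; c-commands the pronoun but lies outside its binding domain — allowed.
— the candidates: subject of the clause headed by 'thought'; c-commands the pronoun but lies outside its binding domain — allowed.
— the twins' friends: subject of the matrix clause; c-commands the pronoun but lies outside its binding domain — allowed.
— the witnesses: possessor inside the subject DP of the clause headed by 'informed'; does not c-command the pronoun — Principle B does not apply; allowed.
— the witnesses' associates: subject of the clause headed by 'informed'; c-commands the pronoun within its binding domain — blocked (Principle B).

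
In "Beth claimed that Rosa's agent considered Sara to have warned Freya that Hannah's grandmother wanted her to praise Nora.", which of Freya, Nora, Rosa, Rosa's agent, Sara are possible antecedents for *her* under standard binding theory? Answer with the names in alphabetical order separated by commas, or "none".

*her* is a pronoun; Principle B requires it to be free in its binding domain — the clause headed by 'wanted'.
— Freya: object of the clause headed by 'warned'; c-commands the pronoun but lies outside its binding domain — allowed.
— Nora: object of the clause headed by 'praise'; is c-commanded by the pronoun; coreference would bind this R-expression — blocked (Principle C).
— Rosa: possessor inside the subject DP of the clause headed by 'considered'; does not c-command the pronoun — Principle B does not apply; allowed.
— Rosa's agent: subject of the clause headed by 'considered'; c-commands the pronoun but lies outside its binding domain — allowed.
— Sara: subject of the clause headed by 'warned'; c-commands the pronoun but lies outside its binding domain — allowed.

Freya, Rosa, Rosa's agent, Sara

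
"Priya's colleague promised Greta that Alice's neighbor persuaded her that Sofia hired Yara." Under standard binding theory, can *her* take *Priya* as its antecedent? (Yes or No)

*her* is a pronoun; Principle B requires it to be free in its binding domain — the clause headed by 'persuaded'.
— Priya: possessor inside the subject DP of the matrix clause; does not c-command the pronoun — Principle B does not apply; allowed.

Yes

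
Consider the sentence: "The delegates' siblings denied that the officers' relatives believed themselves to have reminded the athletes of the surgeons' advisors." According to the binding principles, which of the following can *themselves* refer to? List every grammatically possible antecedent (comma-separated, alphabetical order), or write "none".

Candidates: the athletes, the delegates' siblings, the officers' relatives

*themselves* is a reflexive; Principle A requires it to be bound within its binding domain — the clause headed by 'believed'.
— the athletes: object of the clause headed by 'reminded'; does not c-command the reflexive — cannot bind it (Principle A).
— the delegates' siblings: subject of the matrix clause; c-commands the reflexive but lies outside its binding domain — cannot bind it (Principle A).
— the officers' relatives: subject of the clause headed by 'believed'; c-commands the reflexive within its binding domain — allowed (Principle A).

the officers' relatives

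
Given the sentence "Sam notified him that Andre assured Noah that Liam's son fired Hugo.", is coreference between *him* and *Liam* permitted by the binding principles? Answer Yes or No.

No

*him* is a pronoun; Principle B requires it to be free in its binding domain — the matrix clause.
— Liam: possessor inside the subject DP of the clause headed by 'fired'; is c-commanded by the pronoun; coreference would bind this R-expression — blocked (Principle C).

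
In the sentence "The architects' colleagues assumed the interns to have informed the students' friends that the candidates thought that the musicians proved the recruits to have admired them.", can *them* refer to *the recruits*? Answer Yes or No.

*them* is a pronoun; Principle B requires it to be free in its binding domain — the clause headed by 'admired'.
— the recruits: subject of the clause headed by 'admired'; c-commands the pronoun within its binding domain — blocked (Principle B).

No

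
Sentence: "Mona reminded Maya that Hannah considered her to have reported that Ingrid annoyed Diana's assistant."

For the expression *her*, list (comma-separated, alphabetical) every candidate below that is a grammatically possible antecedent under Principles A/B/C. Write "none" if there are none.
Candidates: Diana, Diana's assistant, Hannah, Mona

Mona

*her* is a pronoun; Principle B requires it to be free in its binding domain — the clause headed by 'considered'.
— Diana: possessor inside the object DP of the clause headed by 'annoyed'; is c-commanded by the pronoun; coreference would bind this R-expression — blocked (Principle C).
— Diana's assistant: object of the clause headed by 'annoyed'; is c-commanded by the pronoun; coreference would bind this R-expression — blocked (Principle C).
— Hannah: subject of the clause headed by 'considered'; c-commands the pronoun within its binding domain — blocked (Principle B).
— Mona: subject of the matrix clause; c-commands the pronoun but lies outside its binding domain — allowed.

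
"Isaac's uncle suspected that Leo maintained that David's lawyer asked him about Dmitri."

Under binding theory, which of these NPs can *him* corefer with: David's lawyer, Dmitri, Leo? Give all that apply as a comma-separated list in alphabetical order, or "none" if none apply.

*him* is a pronoun; Principle B requires it to be free in its binding domain — the clause headed by 'asked'.
— David's lawyer: subject of the clause headed by 'asked'; c-commands the pronoun within its binding domain — blocked (Principle B).
— Dmitri: second object of the clause headed by 'asked'; is c-commanded by the pronoun; coreference would bind this R-expression — blocked (Principle C).
— Leo: subject of the clause headed by 'maintained'; c-commands the pronoun but lies outside its binding domain — allowed.

Leo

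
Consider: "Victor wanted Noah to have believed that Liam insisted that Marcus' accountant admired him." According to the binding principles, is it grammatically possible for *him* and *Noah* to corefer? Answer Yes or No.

Yes

*him* is a pronoun; Principle B requires it to be free in its binding domain — the clause headed by 'admired'.
— Noah: subject of the clause headed by 'believed'; c-commands the pronoun but lies outside its binding domain — allowed.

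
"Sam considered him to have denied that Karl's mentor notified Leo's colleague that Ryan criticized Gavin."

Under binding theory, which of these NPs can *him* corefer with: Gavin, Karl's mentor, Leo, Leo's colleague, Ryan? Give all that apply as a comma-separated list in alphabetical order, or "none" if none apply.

*him* is a pronoun; Principle B requires it to be free in its binding domain — the matrix clause.
— Gavin: object of the clause headed by 'criticized'; is c-commanded by the pronoun; coreference would bind this R-expression — blocked (Principle C).
— Karl's mentor: subject of the clause headed by 'notified'; is c-commanded by the pronoun; coreference would bind this R-expression — blocked (Principle C).
— Leo: possessor inside the object DP of the clause headed by 'notified'; is c-commanded by the pronoun; coreference would bind this R-expression — blocked (Principle C).
— Leo's colleague: object of the clause headed by 'notified'; is c-commanded by the pronoun; coreference would bind this R-expression — blocked (Principle C).
— Ryan: subject of the clause headed by 'criticized'; is c-commanded by the pronoun; coreference would bind this R-expression — blocked (Principle C).

none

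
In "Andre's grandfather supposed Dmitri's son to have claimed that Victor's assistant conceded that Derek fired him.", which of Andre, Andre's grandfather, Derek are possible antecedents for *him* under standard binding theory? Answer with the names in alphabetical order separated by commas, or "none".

Andre, Andre's grandfather

*him* is a pronoun; Principle B requires it to be free in its binding domain — the clause headed by 'fired'.
— Andre: possessor inside the subject DP of the matrix clause; does not c-command the pronoun — Principle B does not apply; allowed.
— Andre's grandfather: subject of the matrix clause; c-commands the pronoun but lies outside its binding domain — allowed.
— Derek: subject of the clause headed by 'fired'; c-commands the pronoun within its binding domain — blocked (Principle B).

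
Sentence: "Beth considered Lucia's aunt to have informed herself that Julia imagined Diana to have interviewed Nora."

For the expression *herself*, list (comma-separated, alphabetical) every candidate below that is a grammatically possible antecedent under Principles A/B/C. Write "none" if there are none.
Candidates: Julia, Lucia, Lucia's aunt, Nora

Lucia's aunt

*herself* is a reflexive; Principle A requires it to be bound within its binding domain — the clause headed by 'informed'.
— Julia: subject of the clause headed by 'imagined'; does not c-command the reflexive — cannot bind it (Principle A).
— Lucia: possessor inside the subject DP of the clause headed by 'informed'; does not c-command the reflexive — cannot bind it (Principle A).
— Lucia's aunt: subject of the clause headed by 'informed'; c-commands the reflexive within its binding domain — allowed (Principle A).
— Nora: object of the clause headed by 'interviewed'; does not c-command the reflexive — cannot bind it (Principle A).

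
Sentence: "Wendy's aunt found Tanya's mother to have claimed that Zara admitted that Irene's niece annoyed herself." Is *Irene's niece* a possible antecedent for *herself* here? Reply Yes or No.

Yes

*herself* is a reflexive; Principle A requires it to be bound within its binding domain — the clause headed by 'annoyed'.
— Irene's niece: subject of the clause headed by 'annoyed'; c-commands the reflexive within its binding domain — allowed (Principle A).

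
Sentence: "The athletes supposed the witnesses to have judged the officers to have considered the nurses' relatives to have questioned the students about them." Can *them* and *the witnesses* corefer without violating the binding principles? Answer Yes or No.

Yes

*the witnesses* is an R-expression; Principle C requires it to be free (not bound by any c-commanding expression).
— them: second object of the clause headed by 'questioned'; the pronoun does not c-command the R-expression — coreference allowed.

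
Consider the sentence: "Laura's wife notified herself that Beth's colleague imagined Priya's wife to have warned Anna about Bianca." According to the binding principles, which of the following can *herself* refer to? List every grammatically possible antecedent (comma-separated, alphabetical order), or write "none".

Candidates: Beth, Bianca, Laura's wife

*herself* is a reflexive; Principle A requires it to be bound within its binding domain — the matrix clause.
— Beth: possessor inside the subject DP of the clause headed by 'imagined'; does not c-command the reflexive — cannot bind it (Principle A).
— Bianca: second object of the clause headed by 'warned'; does not c-command the reflexive — cannot bind it (Principle A).
— Laura's wife: subject of the matrix clause; c-commands the reflexive within its binding domain — allowed (Principle A).

Laura's wife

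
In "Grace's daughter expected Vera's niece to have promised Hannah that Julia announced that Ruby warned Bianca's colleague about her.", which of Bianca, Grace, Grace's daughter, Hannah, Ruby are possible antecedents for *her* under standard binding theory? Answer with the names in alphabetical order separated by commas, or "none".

*her* is a pronoun; Principle B requires it to be free in its binding domain — the clause headed by 'warned'.
— Bianca: possessor inside the object DP of the clause headed by 'warned'; does not c-command the pronoun — Principle B does not apply; allowed.
— Grace: possessor inside the subject DP of the matrix clause; does not c-command the pronoun — Principle B does not apply; allowed.
— Grace's daughter: subject of the matrix clause; c-commands the pronoun but lies outside its binding domain — allowed.
— Hannah: object of the clause headed by 'promised'; c-commands the pronoun but lies outside its binding domain — allowed.
— Ruby: subject of the clause headed by 'warned'; c-commands the pronoun within its binding domain — blocked (Principle B).

Bianca, Grace, Grace's daughter, Hannah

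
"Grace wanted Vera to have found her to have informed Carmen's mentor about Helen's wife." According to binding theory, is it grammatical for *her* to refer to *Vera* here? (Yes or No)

*Vera* is an R-expression; Principle C requires it to be free (not bound by any c-commanding expression).
— her: subject of the clause headed by 'informed'; the R-expression locally c-commands the pronoun — coreference blocked (Principle B on the pronoun).

No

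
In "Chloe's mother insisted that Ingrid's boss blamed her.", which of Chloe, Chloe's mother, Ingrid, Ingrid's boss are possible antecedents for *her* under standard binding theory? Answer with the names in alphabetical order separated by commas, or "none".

Chloe, Chloe's mother, Ingrid

*her* is a pronoun; Principle B requires it to be free in its binding domain — the clause headed by 'blamed'.
— Chloe: possessor inside the subject DP of the matrix clause; does not c-command the pronoun — Principle B does not apply; allowed.
— Chloe's mother: subject of the matrix clause; c-commands the pronoun but lies outside its binding domain — allowed.
— Ingrid: possessor inside the subject DP of the clause headed by 'blamed'; does not c-command the pronoun — Principle B does not apply; allowed.
— Ingrid's boss: subject of the clause headed by 'blamed'; c-commands the pronoun within its binding domain — blocked (Principle B).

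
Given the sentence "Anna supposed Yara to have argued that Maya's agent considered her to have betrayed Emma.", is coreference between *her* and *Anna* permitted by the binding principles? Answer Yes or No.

Yes

*her* is a pronoun; Principle B requires it to be free in its binding domain — the clause headed by 'considered'.
— Anna: subject of the matrix clause; c-commands the pronoun but lies outside its binding domain — allowed.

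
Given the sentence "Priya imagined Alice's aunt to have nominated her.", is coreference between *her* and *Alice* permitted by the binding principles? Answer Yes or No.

Yes

*her* is a pronoun; Principle B requires it to be free in its binding domain — the clause headed by 'nominated'.
— Alice: possessor inside the subject DP of the clause headed by 'nominated'; does not c-command the pronoun — Principle B does not apply; allowed.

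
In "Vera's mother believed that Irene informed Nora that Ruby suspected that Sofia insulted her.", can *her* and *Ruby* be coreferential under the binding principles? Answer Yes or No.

Yes

*Ruby* is an R-expression; Principle C requires it to be free (not bound by any c-commanding expression).
— her: object of the clause headed by 'insulted'; the pronoun does not c-command the R-expression — coreference allowed.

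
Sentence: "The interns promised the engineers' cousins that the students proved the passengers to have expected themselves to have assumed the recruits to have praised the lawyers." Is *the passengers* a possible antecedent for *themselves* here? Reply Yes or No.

Yes

*themselves* is a reflexive; Principle A requires it to be bound within its binding domain — the clause headed by 'expected'.
— the passengers: subject of the clause headed by 'expected'; c-commands the reflexive within its binding domain — allowed (Principle A).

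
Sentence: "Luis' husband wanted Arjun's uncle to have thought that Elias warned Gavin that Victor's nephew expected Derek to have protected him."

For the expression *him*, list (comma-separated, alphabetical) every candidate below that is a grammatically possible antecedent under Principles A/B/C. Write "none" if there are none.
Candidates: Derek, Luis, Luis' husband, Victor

*him* is a pronoun; Principle B requires it to be free in its binding domain — the clause headed by 'protected'.
— Derek: subject of the clause headed by 'protected'; c-commands the pronoun within its binding domain — blocked (Principle B).
— Luis: possessor inside the subject DP of the matrix clause; does not c-command the pronoun — Principle B does not apply; allowed.
— Luis' husband: subject of the matrix clause; c-commands the pronoun but lies outside its binding domain — allowed.
— Victor: possessor inside the subject DP of the clause headed by 'expected'; does not c-command the pronoun — Principle B does not apply; allowed.

Luis, Luis' husband, Victor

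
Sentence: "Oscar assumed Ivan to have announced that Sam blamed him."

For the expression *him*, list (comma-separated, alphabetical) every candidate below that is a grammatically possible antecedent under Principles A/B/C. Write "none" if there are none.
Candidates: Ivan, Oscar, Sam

Ivan, Oscar

*him* is a pronoun; Principle B requires it to be free in its binding domain — the clause headed by 'blamed'.
— Ivan: subject of the clause headed by 'announced'; c-commands the pronoun but lies outside its binding domain — allowed.
— Oscar: subject of the matrix clause; c-commands the pronoun but lies outside its binding domain — allowed.
— Sam: subject of the clause headed by 'blamed'; c-commands the pronoun within its binding domain — blocked (Principle B).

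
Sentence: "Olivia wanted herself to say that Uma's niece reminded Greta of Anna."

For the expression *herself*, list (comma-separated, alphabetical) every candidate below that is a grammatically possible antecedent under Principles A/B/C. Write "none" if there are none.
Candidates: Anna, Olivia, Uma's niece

*herself* is a reflexive; Principle A requires it to be bound within its binding domain — the matrix clause.
— Anna: second object of the clause headed by 'reminded'; does not c-command the reflexive — cannot bind it (Principle A).
— Olivia: subject of the matrix clause; c-commands the reflexive within its binding domain — allowed (Principle A).
— Uma's niece: subject of the clause headed by 'reminded'; does not c-command the reflexive — cannot bind it (Principle A).

Olivia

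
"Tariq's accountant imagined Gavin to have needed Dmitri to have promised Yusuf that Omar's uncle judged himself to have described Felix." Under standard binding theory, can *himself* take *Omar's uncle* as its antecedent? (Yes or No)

*himself* is a reflexive; Principle A requires it to be bound within its binding domain — the clause headed by 'judged'.
— Omar's uncle: subject of the clause headed by 'judged'; c-commands the reflexive within its binding domain — allowed (Principle A).

Yes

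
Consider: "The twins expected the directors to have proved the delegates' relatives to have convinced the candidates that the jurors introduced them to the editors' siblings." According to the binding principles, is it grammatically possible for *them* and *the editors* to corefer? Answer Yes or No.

*them* is a pronoun; Principle B requires it to be free in its binding domain — the clause headed by 'introduced'.
— the editors: possessor inside the second object DP of the clause headed by 'introduced'; is c-commanded by the pronoun; coreference would bind this R-expression — blocked (Principle C).

No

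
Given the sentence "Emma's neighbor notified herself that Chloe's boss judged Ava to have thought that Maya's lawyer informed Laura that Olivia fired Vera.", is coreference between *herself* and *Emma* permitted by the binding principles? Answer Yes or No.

No

*herself* is a reflexive; Principle A requires it to be bound within its binding domain — the matrix clause.
— Emma: possessor inside the subject DP of the matrix clause; does not c-command the reflexive — cannot bind it (Principle A).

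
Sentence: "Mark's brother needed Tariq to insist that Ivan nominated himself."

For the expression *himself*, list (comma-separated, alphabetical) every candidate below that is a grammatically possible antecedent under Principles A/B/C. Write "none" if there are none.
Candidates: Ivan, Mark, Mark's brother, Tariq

Ivan

*himself* is a reflexive; Principle A requires it to be bound within its binding domain — the clause headed by 'nominated'.
— Ivan: subject of the clause headed by 'nominated'; c-commands the reflexive within its binding domain — allowed (Principle A).
— Mark: possessor inside the subject DP of the matrix clause; does not c-command the reflexive — cannot bind it (Principle A).
— Mark's brother: subject of the matrix clause; c-commands the reflexive but lies outside its binding domain — cannot bind it (Principle A).
— Tariq: subject of the clause headed by 'insist'; c-commands the reflexive but lies outside its binding domain — cannot bind it (Principle A).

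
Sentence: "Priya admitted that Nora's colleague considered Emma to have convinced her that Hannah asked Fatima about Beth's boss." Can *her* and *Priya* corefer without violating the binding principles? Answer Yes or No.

Yes

*Priya* is an R-expression; Principle C requires it to be free (not bound by any c-commanding expression).
— her: object of the clause headed by 'convinced'; the pronoun does not c-command the R-expression — coreference allowed.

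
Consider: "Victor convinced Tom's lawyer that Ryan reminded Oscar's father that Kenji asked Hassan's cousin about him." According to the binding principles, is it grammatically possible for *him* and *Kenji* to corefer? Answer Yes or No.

*him* is a pronoun; Principle B requires it to be free in its binding domain — the clause headed by 'asked'.
— Kenji: subject of the clause headed by 'asked'; c-commands the pronoun within its binding domain — blocked (Principle B).

No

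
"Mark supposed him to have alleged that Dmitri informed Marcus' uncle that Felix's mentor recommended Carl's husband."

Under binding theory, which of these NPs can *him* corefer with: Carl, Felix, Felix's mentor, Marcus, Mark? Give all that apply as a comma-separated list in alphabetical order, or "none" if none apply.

*him* is a pronoun; Principle B requires it to be free in its binding domain — the matrix clause.
— Carl: possessor inside the object DP of the clause headed by 'recommended'; is c-commanded by the pronoun; coreference would bind this R-expression — blocked (Principle C).
— Felix: possessor inside the subject DP of the clause headed by 'recommended'; is c-commanded by the pronoun; coreference would bind this R-expression — blocked (Principle C).
— Felix's mentor: subject of the clause headed by 'recommended'; is c-commanded by the pronoun; coreference would bind this R-expression — blocked (Principle C).
— Marcus: possessor inside the object DP of the clause headed by 'informed'; is c-commanded by the pronoun; coreference would bind this R-expression — blocked (Principle C).
— Mark: subject of the matrix clause; c-commands the pronoun within its binding domain — blocked (Principle B).

none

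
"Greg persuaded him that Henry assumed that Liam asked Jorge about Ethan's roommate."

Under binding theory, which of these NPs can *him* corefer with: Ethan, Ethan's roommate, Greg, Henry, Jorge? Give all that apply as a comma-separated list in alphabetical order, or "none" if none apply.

none

*him* is a pronoun; Principle B requires it to be free in its binding domain — the matrix clause.
— Ethan: possessor inside the second object DP of the clause headed by 'asked'; is c-commanded by the pronoun; coreference would bind this R-expression — blocked (Principle C).
— Ethan's roommate: second object of the clause headed by 'asked'; is c-commanded by the pronoun; coreference would bind this R-expression — blocked (Principle C).
— Greg: subject of the matrix clause; c-commands the pronoun within its binding domain — blocked (Principle B).
— Henry: subject of the clause headed by 'assumed'; is c-commanded by the pronoun; coreference would bind this R-expression — blocked (Principle C).
— Jorge: object of the clause headed by 'asked'; is c-commanded by the pronoun; coreference would bind this R-expression — blocked (Principle C).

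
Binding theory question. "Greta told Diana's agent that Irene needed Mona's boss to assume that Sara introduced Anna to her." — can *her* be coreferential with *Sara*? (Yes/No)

*her* is a pronoun; Principle B requires it to be free in its binding domain — the clause headed by 'introduced'.
— Sara: subject of the clause headed by 'introduced'; c-commands the pronoun within its binding domain — blocked (Principle B).

No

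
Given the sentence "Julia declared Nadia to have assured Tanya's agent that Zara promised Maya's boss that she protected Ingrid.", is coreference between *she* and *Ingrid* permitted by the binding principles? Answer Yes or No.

*she* is a pronoun; Principle B requires it to be free in its binding domain — the clause headed by 'protected'.
— Ingrid: object of the clause headed by 'protected'; is c-commanded by the pronoun; coreference would bind this R-expression — blocked (Principle C).

No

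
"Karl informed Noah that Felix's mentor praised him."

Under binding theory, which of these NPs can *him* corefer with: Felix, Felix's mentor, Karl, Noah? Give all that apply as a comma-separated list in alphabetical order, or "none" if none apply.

*him* is a pronoun; Principle B requires it to be free in its binding domain — the clause headed by 'praised'.
— Felix: possessor inside the subject DP of the clause headed by 'praised'; does not c-command the pronoun — Principle B does not apply; allowed.
— Felix's mentor: subject of the clause headed by 'praised'; c-commands the pronoun within its binding domain — blocked (Principle B).
— Karl: subject of the matrix clause; c-commands the pronoun but lies outside its binding domain — allowed.
— Noah: object of the matrix clause; c-commands the pronoun but lies outside its binding domain — allowed.

Felix, Karl, Noah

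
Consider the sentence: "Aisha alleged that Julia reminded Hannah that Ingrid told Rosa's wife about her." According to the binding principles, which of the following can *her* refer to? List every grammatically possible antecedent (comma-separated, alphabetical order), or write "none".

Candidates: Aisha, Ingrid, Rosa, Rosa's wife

*her* is a pronoun; Principle B requires it to be free in its binding domain — the clause headed by 'told'.
— Aisha: subject of the matrix clause; c-commands the pronoun but lies outside its binding domain — allowed.
— Ingrid: subject of the clause headed by 'told'; c-commands the pronoun within its binding domain — blocked (Principle B).
— Rosa: possessor inside the object DP of the clause headed by 'told'; does not c-command the pronoun — Principle B does not apply; allowed.
— Rosa's wife: object of the clause headed by 'told'; c-commands the pronoun within its binding domain — blocked (Principle B).

Aisha, Rosa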